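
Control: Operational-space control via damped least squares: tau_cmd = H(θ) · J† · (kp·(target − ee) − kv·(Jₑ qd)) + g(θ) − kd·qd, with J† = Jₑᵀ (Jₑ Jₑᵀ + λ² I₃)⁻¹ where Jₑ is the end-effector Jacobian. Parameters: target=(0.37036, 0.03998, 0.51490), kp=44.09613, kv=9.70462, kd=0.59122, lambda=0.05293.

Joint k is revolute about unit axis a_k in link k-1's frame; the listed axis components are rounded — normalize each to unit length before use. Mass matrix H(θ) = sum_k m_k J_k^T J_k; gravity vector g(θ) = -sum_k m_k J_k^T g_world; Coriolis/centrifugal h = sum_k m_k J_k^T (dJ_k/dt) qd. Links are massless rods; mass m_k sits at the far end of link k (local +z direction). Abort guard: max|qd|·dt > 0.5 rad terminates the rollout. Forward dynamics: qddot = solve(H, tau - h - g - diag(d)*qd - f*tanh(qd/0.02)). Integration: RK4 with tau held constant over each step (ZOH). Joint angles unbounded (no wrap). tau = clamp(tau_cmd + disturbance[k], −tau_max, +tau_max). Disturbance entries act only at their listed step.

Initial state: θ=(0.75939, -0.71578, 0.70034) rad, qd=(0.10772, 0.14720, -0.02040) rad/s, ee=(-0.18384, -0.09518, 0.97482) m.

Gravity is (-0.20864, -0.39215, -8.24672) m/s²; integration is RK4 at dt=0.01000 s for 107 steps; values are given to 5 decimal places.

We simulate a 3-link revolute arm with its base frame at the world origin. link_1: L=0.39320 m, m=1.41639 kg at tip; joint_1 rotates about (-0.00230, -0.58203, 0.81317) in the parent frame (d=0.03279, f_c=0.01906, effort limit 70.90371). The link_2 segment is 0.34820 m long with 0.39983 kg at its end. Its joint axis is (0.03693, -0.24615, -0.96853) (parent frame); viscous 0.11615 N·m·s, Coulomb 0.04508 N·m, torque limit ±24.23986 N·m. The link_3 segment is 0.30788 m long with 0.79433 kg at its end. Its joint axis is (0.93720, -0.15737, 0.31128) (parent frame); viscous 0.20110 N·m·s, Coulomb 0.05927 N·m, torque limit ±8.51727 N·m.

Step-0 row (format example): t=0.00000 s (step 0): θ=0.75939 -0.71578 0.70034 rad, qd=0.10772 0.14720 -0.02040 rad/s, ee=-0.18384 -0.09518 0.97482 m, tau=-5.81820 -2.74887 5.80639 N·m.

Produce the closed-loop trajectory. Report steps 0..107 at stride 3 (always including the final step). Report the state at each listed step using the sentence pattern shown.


t=0.03000 s (step 3): θ=0.77629 -0.73126 0.75344 rad, qd=0.83328 -0.89426 3.04308 rad/s, ee=-0.17655 -0.09468 0.96824 m, tau=-5.73752 -1.57362 2.71299 N·m.
t=0.06000 s (step 6): θ=0.80113 -0.75816 0.86084 rad, qd=0.75097 -0.82651 3.93225 rad/s, ee=-0.15819 -0.09105 0.95415 m, tau=-6.10991 -1.25310 1.49352 N·m.
t=0.09000 s (step 9): θ=0.81834 -0.77918 0.98135 rad, qd=0.37244 -0.58066 4.03757 rad/s, ee=-0.13442 -0.08525 0.93639 m, tau=-6.16280 -1.07555 0.81369 N·m.
t=0.12000 s (step 12): θ=0.82259 -0.79379 1.10011 rad, qd=-0.09187 -0.41194 3.85857 rad/s, ee=-0.10726 -0.07769 0.91682 m, tau=-5.83998 -0.88000 0.29063 N·m.
t=0.15000 s (step 15): θ=0.81287 -0.80493 1.21172 rad, qd=-0.55207 -0.34717 3.57508 rad/s, ee=-0.07772 -0.06878 0.89641 m, tau=-5.26556 -0.66072 -0.16489 N·m.
t=0.18000 s (step 18): θ=0.78991 -0.81543 1.31412 rad, qd=-0.96969 -0.36545 3.25034 rad/s, ee=-0.04650 -0.05897 0.87570 m, tau=-4.53965 -0.43222 -0.56092 N·m.
t=0.21000 s (step 21): θ=0.75536 -0.82741 1.40657 rad, qd=-1.32244 -0.44101 2.91435 rad/s, ee=-0.01421 -0.04873 0.85502 m, tau=-3.74056 -0.20596 -0.89416 N·m.
t=0.24000 s (step 24): θ=0.71135 -0.84220 1.48899 rad, qd=-1.59986 -0.54933 2.58338 rad/s, ee=0.01856 -0.03851 0.83452 m, tau=-2.92043 0.00855 -1.16356 N·m.
t=0.27000 s (step 27): θ=0.66019 -0.86046 1.56170 rad, qd=-1.79953 -0.66886 2.26855 rad/s, ee=0.05132 -0.02870 0.81430 m, tau=-2.11501 0.20250 -1.37306 N·m.
t=0.30000 s (step 30): θ=0.60416 -0.88225 1.62533 rad, qd=-1.92499 -0.78198 1.97797 rad/s, ee=0.08356 -0.01963 0.79439 m, tau=-1.34992 0.36816 -1.53008 N·m.
t=0.33000 s (step 33): θ=0.54539 -0.90717 1.68067 rad, qd=-1.98388 -0.87586 1.71691 rad/s, ee=0.11483 -0.01156 0.77482 m, tau=-0.64364 0.50007 -1.64329 N·m.
t=0.36000 s (step 36): θ=0.48573 -0.93451 1.72866 rad, qd=-1.98623 -0.94282 1.48781 rad/s, ee=0.14472 -0.00463 0.75564 m, tau=-0.00874 0.59597 -1.72101 N·m.
t=0.39000 s (step 39): θ=0.42671 -0.96342 1.77026 rad, qd=-1.94290 -0.98002 1.29056 rad/s, ee=0.17289 0.00108 0.73691 m, tau=0.54738 0.65706 -1.77049 N·m.
t=0.42000 s (step 42): θ=0.36953 -0.99302 1.80640 rad, qd=-1.86452 -0.98855 1.12307 rad/s, ee=0.19905 0.00559 0.71873 m, tau=1.02188 0.68738 -1.79771 N·m.
t=0.45000 s (step 45): θ=0.31511 -1.02248 1.83792 rad, qd=-1.76078 -0.97220 0.98205 rad/s, ee=0.22302 0.00898 0.70121 m, tau=1.41580 0.69286 -1.80754 N·m.
t=0.48000 s (step 48): θ=0.26407 -1.05114 1.86555 rad, qd=-1.64009 -0.93617 0.86367 rad/s, ee=0.24469 0.01140 0.68448 m, tau=1.73316 0.68015 -1.80402 N·m.
t=0.51000 s (step 51): θ=0.21682 -1.07851 1.88993 rad, qd=-1.50946 -0.88606 0.76412 rad/s, ee=0.26405 0.01301 0.66866 m, tau=1.98020 0.65570 -1.79058 N·m.
t=0.54000 s (step 54): θ=0.17356 -1.10422 1.91156 rad, qd=-1.37459 -0.82713 0.67992 rad/s, ee=0.28116 0.01399 0.65384 m, tau=2.16458 0.62510 -1.77011 N·m.
t=0.57000 s (step 57): θ=0.13435 -1.12809 1.93085 rad, qd=-1.23996 -0.76382 0.60814 rad/s, ee=0.29612 0.01452 0.64008 m, tau=2.29465 0.59274 -1.74510 N·m.
t=0.60000 s (step 60): θ=0.09913 -1.15004 1.94815 rad, qd=-1.10897 -0.69962 0.54634 rad/s, ee=0.30909 0.01475 0.62742 m, tau=2.37896 0.56179 -1.71757 N·m.
t=0.63000 s (step 63): θ=0.06775 -1.17009 1.96372 rad, qd=-0.98408 -0.63706 0.49262 rad/s, ee=0.32025 0.01482 0.61586 m, tau=2.42575 0.53422 -1.68914 N·m.
t=0.66000 s (step 66): θ=0.04001 -1.18830 1.97778 rad, qd=-0.86702 -0.57780 0.44549 rad/s, ee=0.32977 0.01483 0.60539 m, tau=2.44270 0.51107 -1.66103 N·m.
t=0.69000 s (step 69): θ=0.01564 -1.20480 1.99051 rad, qd=-0.75885 -0.52280 0.40381 rad/s, ee=0.33784 0.01487 0.59595 m, tau=2.43669 0.49265 -1.63412 N·m.
t=0.72000 s (step 72): θ=-0.00562 -1.21972 2.00206 rad, qd=-0.66012 -0.47252 0.36669 rad/s, ee=0.34463 0.01498 0.58750 m, tau=2.41371 0.47877 -1.60895 N·m.
t=0.75000 s (step 75): θ=-0.02406 -1.23320 2.01256 rad, qd=-0.57100 -0.42701 0.33345 rad/s, ee=0.35032 0.01521 0.57997 m, tau=2.37885 0.46895 -1.58584 N·m.
t=0.78000 s (step 78): θ=-0.03997 -1.24538 2.02211 rad, qd=-0.49133 -0.38608 0.30355 rad/s, ee=0.35504 0.01557 0.57327 m, tau=2.33630 0.46254 -1.56490 N·m.
t=0.81000 s (step 81): θ=-0.05363 -1.25641 2.03080 rad, qd=-0.42073 -0.34941 0.27656 rad/s, ee=0.35894 0.01606 0.56734 m, tau=2.28944 0.45885 -1.54613 N·m.
t=0.84000 s (step 84): θ=-0.06531 -1.26639 2.03873 rad, qd=-0.35867 -0.31661 0.25214 rad/s, ee=0.36214 0.01667 0.56210 m, tau=2.24089 0.45722 -1.52940 N·m.
t=0.87000 s (step 87): θ=-0.07524 -1.27544 2.04596 rad, qd=-0.30453 -0.28724 0.22999 rad/s, ee=0.36475 0.01740 0.55747 m, tau=2.19265 0.45705 -1.51457 N·m.
t=0.90000 s (step 90): θ=-0.08365 -1.28365 2.05256 rad, qd=-0.25762 -0.26092 0.20987 rad/s, ee=0.36685 0.01823 0.55340 m, tau=2.14618 0.45784 -1.50143 N·m.
t=0.93000 s (step 93): θ=-0.09076 -1.29112 2.05858 rad, qd=-0.21724 -0.23726 0.19157 rad/s, ee=0.36854 0.01913 0.54981 m, tau=2.10248 0.45920 -1.48979 N·m.
t=0.96000 s (step 96): θ=-0.09675 -1.29791 2.06407 rad, qd=-0.18268 -0.21594 0.17492 rad/s, ee=0.36987 0.02009 0.54665 m, tau=2.06218 0.46081 -1.47945 N·m.
t=0.99000 s (step 99): θ=-0.10177 -1.30409 2.06909 rad, qd=-0.15327 -0.19666 0.15974 rad/s, ee=0.37091 0.02108 0.54386 m, tau=2.02564 0.46243 -1.47025 N·m.
t=1.02000 s (step 102): θ=-0.10599 -1.30973 2.07367 rad, qd=-0.12837 -0.17919 0.14591 rad/s, ee=0.37171 0.02209 0.54141 m, tau=1.99298 0.46392 -1.46202 N·m.
t=1.05000 s (step 105): θ=-0.10952 -1.31486 2.07786 rad, qd=-0.10741 -0.16331 0.13329 rad/s, ee=0.37232 0.02311 0.53924 m, tau=1.96419 0.46518 -1.45462 N·m.
t=1.07000 s (step 107): θ=-0.11154 -1.31803 2.08045 rad, qd=-0.09535 -0.15352 0.12549 rad/s, ee=0.37264 0.02378 0.53794 m.


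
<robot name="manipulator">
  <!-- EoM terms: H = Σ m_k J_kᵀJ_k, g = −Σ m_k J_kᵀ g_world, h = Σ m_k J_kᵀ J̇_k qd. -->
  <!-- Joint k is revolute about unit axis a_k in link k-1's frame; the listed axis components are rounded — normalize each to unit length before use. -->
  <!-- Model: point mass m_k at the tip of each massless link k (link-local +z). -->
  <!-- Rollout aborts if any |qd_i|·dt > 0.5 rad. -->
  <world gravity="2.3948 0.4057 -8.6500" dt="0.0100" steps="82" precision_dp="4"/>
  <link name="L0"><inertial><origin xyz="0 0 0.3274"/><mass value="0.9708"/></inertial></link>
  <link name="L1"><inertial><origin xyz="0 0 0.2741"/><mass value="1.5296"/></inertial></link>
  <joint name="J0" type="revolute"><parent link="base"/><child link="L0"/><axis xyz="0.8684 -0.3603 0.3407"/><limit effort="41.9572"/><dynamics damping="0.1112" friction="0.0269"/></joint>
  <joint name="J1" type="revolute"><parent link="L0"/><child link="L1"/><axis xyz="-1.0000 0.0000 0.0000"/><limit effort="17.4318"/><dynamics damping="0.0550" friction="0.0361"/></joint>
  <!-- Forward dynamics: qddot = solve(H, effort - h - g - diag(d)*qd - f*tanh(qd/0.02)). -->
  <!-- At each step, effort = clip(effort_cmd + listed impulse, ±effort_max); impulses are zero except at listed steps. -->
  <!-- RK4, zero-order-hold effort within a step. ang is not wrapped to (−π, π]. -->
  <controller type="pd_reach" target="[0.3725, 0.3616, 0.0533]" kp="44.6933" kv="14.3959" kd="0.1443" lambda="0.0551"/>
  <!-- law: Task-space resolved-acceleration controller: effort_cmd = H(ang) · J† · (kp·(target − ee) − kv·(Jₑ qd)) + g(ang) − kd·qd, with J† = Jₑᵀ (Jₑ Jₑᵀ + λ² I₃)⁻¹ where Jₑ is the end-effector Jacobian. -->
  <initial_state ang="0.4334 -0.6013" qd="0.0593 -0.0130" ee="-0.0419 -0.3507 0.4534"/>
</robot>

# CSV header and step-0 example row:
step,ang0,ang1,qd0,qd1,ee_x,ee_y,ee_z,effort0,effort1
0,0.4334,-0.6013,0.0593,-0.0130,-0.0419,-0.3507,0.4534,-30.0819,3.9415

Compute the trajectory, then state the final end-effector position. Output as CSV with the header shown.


step,ang0,ang1,qd0,qd1,ee_x,ee_y,ee_z,effort0,effort1
1,0.4268,-0.6135,-1.3810,-2.4024,-0.0409,-0.3498,0.4528,-26.6048,3.9674
2,0.4070,-0.6471,-2.5725,-4.3093,-0.0382,-0.3467,0.4515,-23.4615,3.8478
3,0.3763,-0.6977,-3.5507,-5.7866,-0.0341,-0.3415,0.4495,-20.5527,3.6455
4,0.3368,-0.7612,-4.3419,-6.8808,-0.0293,-0.3344,0.4468,-17.8119,3.4105
5,0.2903,-0.8339,-4.9679,-7.6364,-0.0240,-0.3254,0.4433,-15.2182,3.1822
6,0.2382,-0.9127,-5.4491,-8.1001,-0.0186,-0.3147,0.4390,-12.7870,2.9887
7,0.1819,-0.9948,-5.8071,-8.3219,-0.0134,-0.3024,0.4341,-10.5494,2.8458
8,0.1225,-1.0782,-6.0637,-8.3522,-0.0085,-0.2889,0.4286,-8.5327,2.7582
9,0.0610,-1.1612,-6.2401,-8.2375,-0.0040,-0.2742,0.4226,-6.7495,2.7217
10,-0.0019,-1.2424,-6.3552,-8.0179,0.0001,-0.2588,0.4162,-5.1972,2.7267
11,-0.0658,-1.3211,-6.4252,-7.7253,0.0038,-0.2426,0.4096,-3.8610,2.7617
12,-0.1302,-1.3967,-6.4629,-7.3843,0.0073,-0.2261,0.4028,-2.7188,2.8151
13,-0.1949,-1.4686,-6.4786,-7.0129,0.0104,-0.2092,0.3959,-1.7458,2.8766
14,-0.2597,-1.5368,-6.4799,-6.6240,0.0134,-0.1923,0.3890,-0.9168,2.9383
15,-0.3244,-1.6010,-6.4723,-6.2264,0.0163,-0.1753,0.3820,-0.2084,2.9941
16,-0.3890,-1.6612,-6.4599,-5.8262,0.0192,-0.1583,0.3751,0.4005,3.0399
17,-0.4535,-1.7175,-6.4451,-5.4274,0.0221,-0.1415,0.3682,0.9286,3.0728
18,-0.5179,-1.7698,-6.4297,-5.0326,0.0250,-0.1250,0.3614,1.3918,3.0913
19,-0.5821,-1.8181,-6.4142,-4.6432,0.0282,-0.1087,0.3547,1.8039,3.0945
20,-0.6461,-1.8626,-6.3987,-4.2602,0.0314,-0.0927,0.3480,2.1764,3.0822
21,-0.7100,-1.9033,-6.3826,-3.8842,0.0349,-0.0770,0.3414,2.5192,3.0540
22,-0.7738,-1.9403,-6.3650,-3.5153,0.0387,-0.0616,0.3350,2.8407,3.0101
23,-0.8373,-1.9737,-6.3444,-3.1538,0.0426,-0.0467,0.3286,3.1479,2.9503
24,-0.9006,-2.0034,-6.3192,-2.7999,0.0469,-0.0321,0.3223,3.4467,2.8747
25,-0.9636,-2.0297,-6.2877,-2.4537,0.0514,-0.0179,0.3160,3.7418,2.7829
26,-1.0263,-2.0525,-6.2477,-2.1157,0.0562,-0.0040,0.3098,4.0370,2.6747
27,-1.0885,-2.0720,-6.1973,-1.7862,0.0613,0.0095,0.3037,4.3349,2.5500
28,-1.1502,-2.0883,-6.1347,-1.4659,0.0667,0.0226,0.2976,4.6374,2.4084
29,-1.2112,-2.1014,-6.0580,-1.1554,0.0724,0.0353,0.2916,4.9452,2.2499
30,-1.2713,-2.1115,-5.9658,-0.8557,0.0783,0.0476,0.2855,5.2580,2.0745
31,-1.3304,-2.1186,-5.8570,-0.5676,0.0846,0.0596,0.2795,5.5747,1.8828
32,-1.3883,-2.1229,-5.7308,-0.2921,0.0911,0.0712,0.2735,5.8935,1.6753
33,-1.4449,-2.1245,-5.5871,-0.0302,0.0979,0.0825,0.2675,6.2115,1.4535
34,-1.5000,-2.1236,-5.4271,0.2115,0.1049,0.0934,0.2615,6.5257,1.2281
35,-1.5534,-2.1203,-5.2510,0.4375,0.1122,0.1039,0.2554,6.8323,0.9924
36,-1.6050,-2.1149,-5.0596,0.6483,0.1196,0.1140,0.2492,7.1279,0.7470
37,-1.6545,-2.1074,-4.8547,0.8431,0.1272,0.1237,0.2431,7.4090,0.4947
38,-1.7020,-2.0981,-4.6382,1.0213,0.1349,0.1330,0.2369,7.6723,0.2385
39,-1.7472,-2.0871,-4.4124,1.1827,0.1427,0.1420,0.2307,7.9152,-0.0185
40,-1.7902,-2.0746,-4.1798,1.3272,0.1505,0.1505,0.2245,8.1353,-0.2735
41,-1.8308,-2.0606,-3.9429,1.4550,0.1584,0.1586,0.2182,8.3313,-0.5237
42,-1.8690,-2.0455,-3.7040,1.5664,0.1663,0.1663,0.2120,8.5021,-0.7664
43,-1.9049,-2.0294,-3.4656,1.6620,0.1741,0.1737,0.2059,8.6475,-0.9994
44,-1.9384,-2.0124,-3.2297,1.7426,0.1819,0.1806,0.1998,8.7679,-1.2209
45,-1.9695,-1.9946,-2.9984,1.8090,0.1895,0.1872,0.1938,8.8640,-1.4295
46,-1.9983,-1.9763,-2.7733,1.8621,0.1971,0.1934,0.1879,8.9372,-1.6242
47,-2.0250,-1.9575,-2.5557,1.9029,0.2045,0.1992,0.1821,8.9891,-1.8042
48,-2.0495,-1.9383,-2.3468,1.9325,0.2117,0.2047,0.1764,9.0213,-1.9694
49,-2.0720,-1.9189,-2.1473,1.9520,0.2187,0.2099,0.1709,9.0360,-2.1197
50,-2.0925,-1.8993,-1.9579,1.9624,0.2256,0.2148,0.1655,9.0352,-2.2555
51,-2.1112,-1.8797,-1.7790,1.9647,0.2322,0.2194,0.1603,9.0208,-2.3773
52,-2.1281,-1.8601,-1.6106,1.9599,0.2386,0.2237,0.1553,8.9949,-2.4858
53,-2.1434,-1.8405,-1.4528,1.9489,0.2449,0.2278,0.1505,8.9594,-2.5818
54,-2.1572,-1.8211,-1.3055,1.9325,0.2508,0.2316,0.1459,8.9161,-2.6662
55,-2.1696,-1.8019,-1.1684,1.9115,0.2566,0.2352,0.1415,8.8666,-2.7401
56,-2.1806,-1.7829,-1.0412,1.8867,0.2622,0.2387,0.1373,8.8123,-2.8042
57,-2.1904,-1.7642,-0.9235,1.8586,0.2675,0.2419,0.1332,8.7547,-2.8595
58,-2.1991,-1.7458,-0.8148,1.8279,0.2726,0.2450,0.1294,8.6948,-2.9071
59,-2.2068,-1.7276,-0.7147,1.7951,0.2775,0.2479,0.1257,8.6338,-2.9477
60,-2.2134,-1.7099,-0.6228,1.7605,0.2822,0.2507,0.1223,8.5724,-2.9821
61,-2.2192,-1.6925,-0.5384,1.7247,0.2867,0.2533,0.1190,8.5115,-3.0112
62,-2.2242,-1.6754,-0.4611,1.6880,0.2910,0.2559,0.1159,8.4517,-3.0356
63,-2.2285,-1.6587,-0.3905,1.6506,0.2951,0.2583,0.1130,8.3934,-3.0559
64,-2.2321,-1.6424,-0.3261,1.6129,0.2991,0.2606,0.1102,8.3371,-3.0728
65,-2.2350,-1.6265,-0.2674,1.5750,0.3028,0.2628,0.1076,8.2832,-3.0867
66,-2.2374,-1.6109,-0.2140,1.5371,0.3064,0.2649,0.1051,8.2317,-3.0980
67,-2.2393,-1.5957,-0.1655,1.4995,0.3099,0.2669,0.1028,8.1830,-3.1072
68,-2.2408,-1.5809,-0.1216,1.4622,0.3132,0.2689,0.1006,8.1372,-3.1147
69,-2.2418,-1.5665,-0.0818,1.4253,0.3163,0.2708,0.0985,8.0942,-3.1207
70,-2.2424,-1.5524,-0.0458,1.3890,0.3193,0.2726,0.0966,8.0543,-3.1255
71,-2.2427,-1.5387,-0.0135,1.3531,0.3222,0.2744,0.0948,8.0177,-3.1293
72,-2.2427,-1.5253,0.0145,1.3170,0.3250,0.2761,0.0931,7.9875,-3.1323
73,-2.2425,-1.5124,0.0387,1.2808,0.3276,0.2777,0.0915,7.9628,-3.1347
74,-2.2420,-1.4997,0.0603,1.2454,0.3301,0.2793,0.0900,7.9405,-3.1367
75,-2.2413,-1.4874,0.0798,1.2111,0.3325,0.2808,0.0885,7.9201,-3.1384
76,-2.2404,-1.4755,0.0972,1.1779,0.3348,0.2823,0.0872,7.9015,-3.1400
77,-2.2393,-1.4639,0.1129,1.1456,0.3370,0.2837,0.0859,7.8847,-3.1414
78,-2.2381,-1.4526,0.1268,1.1143,0.3391,0.2851,0.0847,7.8695,-3.1427
79,-2.2368,-1.4416,0.1392,1.0839,0.3411,0.2865,0.0836,7.8561,-3.1439
80,-2.2353,-1.4309,0.1502,1.0545,0.3431,0.2878,0.0825,7.8443,-3.1452
81,-2.2338,-1.4205,0.1599,1.0259,0.3449,0.2891,0.0816,7.8341,-3.1465
82,-2.2321,-1.4104,0.1683,0.9982,0.3467,0.2903,0.0806,,
# final ee position (m): 0.3467 0.2903 0.0806


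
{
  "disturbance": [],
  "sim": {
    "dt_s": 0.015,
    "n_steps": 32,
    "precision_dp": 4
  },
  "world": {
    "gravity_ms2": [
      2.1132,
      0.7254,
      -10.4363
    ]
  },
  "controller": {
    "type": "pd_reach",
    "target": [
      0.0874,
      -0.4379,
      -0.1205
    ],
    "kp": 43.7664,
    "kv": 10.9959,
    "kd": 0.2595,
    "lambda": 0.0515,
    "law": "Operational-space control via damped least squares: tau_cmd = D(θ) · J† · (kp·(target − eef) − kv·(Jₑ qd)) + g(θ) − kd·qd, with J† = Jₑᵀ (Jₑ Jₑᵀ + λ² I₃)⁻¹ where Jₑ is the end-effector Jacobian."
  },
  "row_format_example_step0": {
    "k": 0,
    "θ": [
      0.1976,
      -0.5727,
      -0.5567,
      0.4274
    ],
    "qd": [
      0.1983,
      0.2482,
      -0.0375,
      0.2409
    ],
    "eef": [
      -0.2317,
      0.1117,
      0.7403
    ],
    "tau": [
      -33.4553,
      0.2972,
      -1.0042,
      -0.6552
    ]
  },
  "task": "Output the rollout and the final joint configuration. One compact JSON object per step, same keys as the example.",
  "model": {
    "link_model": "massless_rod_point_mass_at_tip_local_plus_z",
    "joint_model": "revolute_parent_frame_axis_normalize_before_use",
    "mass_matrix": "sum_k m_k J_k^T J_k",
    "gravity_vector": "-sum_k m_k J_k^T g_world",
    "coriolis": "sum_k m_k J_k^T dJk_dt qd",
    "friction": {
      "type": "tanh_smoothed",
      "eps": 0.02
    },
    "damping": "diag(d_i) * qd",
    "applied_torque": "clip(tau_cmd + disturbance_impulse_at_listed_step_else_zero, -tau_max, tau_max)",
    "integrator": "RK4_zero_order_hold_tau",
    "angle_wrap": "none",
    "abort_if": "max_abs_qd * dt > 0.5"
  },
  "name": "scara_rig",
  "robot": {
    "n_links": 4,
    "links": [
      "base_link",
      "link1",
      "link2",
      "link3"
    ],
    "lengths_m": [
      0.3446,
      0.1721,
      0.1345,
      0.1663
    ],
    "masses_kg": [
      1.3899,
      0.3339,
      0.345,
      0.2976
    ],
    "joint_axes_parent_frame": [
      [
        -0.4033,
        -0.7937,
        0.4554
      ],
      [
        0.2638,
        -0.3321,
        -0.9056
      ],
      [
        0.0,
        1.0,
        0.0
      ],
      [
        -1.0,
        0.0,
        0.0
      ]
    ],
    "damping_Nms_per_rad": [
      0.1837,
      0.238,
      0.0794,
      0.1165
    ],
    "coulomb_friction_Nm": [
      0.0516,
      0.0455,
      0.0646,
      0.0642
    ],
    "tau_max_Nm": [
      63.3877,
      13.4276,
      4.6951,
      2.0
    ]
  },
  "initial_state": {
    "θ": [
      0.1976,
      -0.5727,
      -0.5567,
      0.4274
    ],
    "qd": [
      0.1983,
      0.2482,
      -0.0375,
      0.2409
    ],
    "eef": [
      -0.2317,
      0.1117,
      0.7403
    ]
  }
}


{"k":1,"\u03b8":[0.189,-0.5696,-0.5805,0.4558],"qd":[-1.3311,0.4537,-3.004,3.2989],"eef":[-0.2326,0.1094,0.7366],"tau":[-27.5842,0.1644,-0.1217,-1.2911]}
{"k":2,"\u03b8":[0.1609,-0.553,-0.6363,0.503],"qd":[-2.423,1.7263,-4.4688,2.8696],"eef":[-0.2288,0.1007,0.7307],"tau":[-21.2407,-0.201,0.1336,-0.9033]}
{"k":3,"\u03b8":[0.1183,-0.529,-0.7137,0.5412],"qd":[-3.2601,1.7371,-5.7506,2.1005],"eef":[-0.2201,0.0862,0.7244],"tau":[-15.5963,-0.2069,0.3076,-0.5255]}
{"k":4,"\u03b8":[0.0647,-0.5035,-0.8055,0.5662],"qd":[-3.8947,1.8149,-6.4299,1.1567],"eef":[-0.2069,0.0679,0.7174],"tau":[-10.9769,-0.1941,0.2991,-0.2023]}
{"k":5,"\u03b8":[0.0029,-0.4799,-0.905,0.5792],"qd":[-4.3565,1.4751,-6.7799,0.5149],"eef":[-0.1902,0.0477,0.7091],"tau":[-7.1018,-0.0662,0.2451,-0.0392]}
{"k":6,"\u03b8":[-0.0648,-0.4611,-1.007,0.5834],"qd":[-4.6739,1.1198,-6.7794,0.0342],"eef":[-0.1706,0.0269,0.6994],"tau":[-3.8524,0.0622,0.1474,0.0368]}
{"k":7,"\u03b8":[-0.1363,-0.4482,-1.1073,0.5827],"qd":[-4.865,0.5801,-6.5894,-0.0268],"eef":[-0.1487,0.0063,0.6881],"tau":[-1.0565,0.2225,0.0577,-0.0265]}
{"k":8,"\u03b8":[-0.21,-0.4418,-1.2033,0.5811],"qd":[-4.9696,0.3023,-6.2062,-0.1632],"eef":[-0.1254,-0.0136,0.6755],"tau":[1.1734,0.3012,-0.0405,-0.0695]}
{"k":9,"\u03b8":[-0.2847,-0.4397,-1.2931,0.5782],"qd":[-5.0036,0.053,-5.7679,-0.2555],"eef":[-0.1012,-0.0329,0.6618],"tau":[2.931,0.3614,-0.1127,-0.1145]}
{"k":10,"\u03b8":[-0.3596,-0.4409,-1.3763,0.5741],"qd":[-4.9926,-0.098,-5.3089,-0.3723],"eef":[-0.0768,-0.0515,0.6474],"tau":[4.2516,0.3851,-0.1614,-0.1411]}
{"k":11,"\u03b8":[-0.4341,-0.4438,-1.4526,0.5683],"qd":[-4.947,-0.2611,-4.8829,-0.391],"eef":[-0.0528,-0.0696,0.6323],"tau":[5.2606,0.4028,-0.1794,-0.184]}
{"k":12,"\u03b8":[-0.5078,-0.4488,-1.5229,0.5622],"qd":[-4.8801,-0.3893,-4.4877,-0.4224],"eef":[-0.0295,-0.0872,0.6165],"tau":[6.0006,0.4107,-0.1774,-0.2097]}
{"k":13,"\u03b8":[-0.5804,-0.4555,-1.5874,0.5557],"qd":[-4.8005,-0.4983,-4.1299,-0.4424],"eef":[-0.0073,-0.1044,0.6001],"tau":[6.5417,0.4148,-0.1596,-0.2273]}
{"k":14,"\u03b8":[-0.6517,-0.4637,-1.6469,0.549],"qd":[-4.7152,-0.5807,-3.8057,-0.4653],"eef":[0.0138,-0.1212,0.5832],"tau":[6.9282,0.4147,-0.1317,-0.2349]}
{"k":15,"\u03b8":[-0.7217,-0.473,-1.7017,0.5419],"qd":[-4.6284,-0.6478,-3.5135,-0.4776],"eef":[0.0335,-0.1376,0.5659],"tau":[7.2037,0.4141,-0.0974,-0.2379]}
{"k":16,"\u03b8":[-0.7905,-0.4832,-1.7524,0.5347],"qd":[-4.5435,-0.696,-3.2474,-0.489],"eef":[0.0517,-0.1537,0.5481],"tau":[7.3932,0.4126,-0.0606,-0.2353]}
{"k":17,"\u03b8":[-0.858,-0.4939,-1.7992,0.5274],"qd":[-4.4623,-0.7325,-3.0041,-0.4911],"eef":[0.0686,-0.1695,0.5299],"tau":[7.5208,0.4122,-0.0237,-0.2306]}
{"k":18,"\u03b8":[-0.9244,-0.5051,-1.8425,0.5201],"qd":[-4.3861,-0.7548,-2.7786,-0.4902],"eef":[0.084,-0.1848,0.5115],"tau":[7.599,0.4121,0.0112,-0.2231]}
{"k":19,"\u03b8":[-0.9896,-0.5166,-1.8826,0.5129],"qd":[-4.3155,-0.7677,-2.5685,-0.4809],"eef":[0.098,-0.1997,0.4928],"tau":[7.6408,0.4132,0.0427,-0.2153]}
{"k":20,"\u03b8":[-1.0539,-0.5282,-1.9196,0.5058],"qd":[-4.2509,-0.7696,-2.3704,-0.4677],"eef":[0.1107,-0.2142,0.474],"tau":[7.6525,0.4149,0.0697,-0.2064]}
{"k":21,"\u03b8":[-1.1172,-0.5397,-1.9538,0.499],"qd":[-4.1924,-0.7637,-2.1829,-0.4469],"eef":[0.122,-0.2283,0.4551],"tau":[7.6415,0.4176,0.0919,-0.1982]}
{"k":22,"\u03b8":[-1.1797,-0.5511,-1.9851,0.4925],"qd":[-4.1396,-0.7489,-2.004,-0.4221],"eef":[0.1322,-0.2419,0.4361],"tau":[7.6113,0.4208,0.1088,-0.1902]}
{"k":23,"\u03b8":[-1.2414,-0.5621,-2.0139,0.4864],"qd":[-4.0922,-0.7278,-1.8331,-0.3907],"eef":[0.1411,-0.255,0.4172],"tau":[7.5668,0.4247,0.1205,-0.1833]}
{"k":24,"\u03b8":[-1.3025,-0.5729,-2.0401,0.4808],"qd":[-4.0496,-0.6997,-1.669,-0.3555],"eef":[0.149,-0.2678,0.3982],"tau":[7.5105,0.4289,0.1269,-0.1772]}
{"k":25,"\u03b8":[-1.3629,-0.5831,-2.064,0.4758],"qd":[-4.011,-0.6666,-1.5117,-0.315],"eef":[0.1558,-0.2801,0.3794],"tau":[7.4461,0.4337,0.1284,-0.1726]}
{"k":26,"\u03b8":[-1.4228,-0.5928,-2.0855,0.4714],"qd":[-3.9758,-0.628,-1.3606,-0.2714],"eef":[0.1616,-0.292,0.3607],"tau":[7.3757,0.4386,0.1251,-0.1692]}
{"k":27,"\u03b8":[-1.4822,-0.6019,-2.1048,0.4676],"qd":[-3.9428,-0.5857,-1.2159,-0.224],"eef":[0.1665,-0.3034,0.3421],"tau":[7.3024,0.4437,0.1175,-0.1673]}
{"k":28,"\u03b8":[-1.5411,-0.6103,-2.122,0.4646],"qd":[-3.9112,-0.5396,-1.0774,-0.1745],"eef":[0.1706,-0.3144,0.3237],"tau":[7.2279,0.4489,0.106,-0.1667]}
{"k":29,"\u03b8":[-1.5996,-0.618,-2.1372,0.4623],"qd":[-3.8797,-0.491,-0.9452,-0.1227],"eef":[0.1738,-0.3251,0.3055],"tau":[7.1547,0.4541,0.0909,-0.1677]}
{"k":30,"\u03b8":[-1.6575,-0.625,-2.1504,0.4609],"qd":[-3.8472,-0.4402,-0.8195,-0.0703],"eef":[0.1762,-0.3353,0.2875],"tau":[7.0838,0.4591,0.0726,-0.1701]}
{"k":31,"\u03b8":[-1.715,-0.6311,-2.1618,0.4601],"qd":[-3.8128,-0.3849,-0.6997,-0.0235],"eef":[0.1779,-0.3451,0.2697],"tau":[7.0144,0.4631,0.0516,-0.172]}
{"k":32,"\u03b8":[-1.7719,-0.6357,-2.1713,0.4588],"qd":[-3.7762,-0.3025,-0.5813,-0.0455],"eef":[0.1788,-0.3546,0.2522]}
{"summary": "final \u03b8 (rad): -1.7719 -0.6357 -2.1713 0.4588"}


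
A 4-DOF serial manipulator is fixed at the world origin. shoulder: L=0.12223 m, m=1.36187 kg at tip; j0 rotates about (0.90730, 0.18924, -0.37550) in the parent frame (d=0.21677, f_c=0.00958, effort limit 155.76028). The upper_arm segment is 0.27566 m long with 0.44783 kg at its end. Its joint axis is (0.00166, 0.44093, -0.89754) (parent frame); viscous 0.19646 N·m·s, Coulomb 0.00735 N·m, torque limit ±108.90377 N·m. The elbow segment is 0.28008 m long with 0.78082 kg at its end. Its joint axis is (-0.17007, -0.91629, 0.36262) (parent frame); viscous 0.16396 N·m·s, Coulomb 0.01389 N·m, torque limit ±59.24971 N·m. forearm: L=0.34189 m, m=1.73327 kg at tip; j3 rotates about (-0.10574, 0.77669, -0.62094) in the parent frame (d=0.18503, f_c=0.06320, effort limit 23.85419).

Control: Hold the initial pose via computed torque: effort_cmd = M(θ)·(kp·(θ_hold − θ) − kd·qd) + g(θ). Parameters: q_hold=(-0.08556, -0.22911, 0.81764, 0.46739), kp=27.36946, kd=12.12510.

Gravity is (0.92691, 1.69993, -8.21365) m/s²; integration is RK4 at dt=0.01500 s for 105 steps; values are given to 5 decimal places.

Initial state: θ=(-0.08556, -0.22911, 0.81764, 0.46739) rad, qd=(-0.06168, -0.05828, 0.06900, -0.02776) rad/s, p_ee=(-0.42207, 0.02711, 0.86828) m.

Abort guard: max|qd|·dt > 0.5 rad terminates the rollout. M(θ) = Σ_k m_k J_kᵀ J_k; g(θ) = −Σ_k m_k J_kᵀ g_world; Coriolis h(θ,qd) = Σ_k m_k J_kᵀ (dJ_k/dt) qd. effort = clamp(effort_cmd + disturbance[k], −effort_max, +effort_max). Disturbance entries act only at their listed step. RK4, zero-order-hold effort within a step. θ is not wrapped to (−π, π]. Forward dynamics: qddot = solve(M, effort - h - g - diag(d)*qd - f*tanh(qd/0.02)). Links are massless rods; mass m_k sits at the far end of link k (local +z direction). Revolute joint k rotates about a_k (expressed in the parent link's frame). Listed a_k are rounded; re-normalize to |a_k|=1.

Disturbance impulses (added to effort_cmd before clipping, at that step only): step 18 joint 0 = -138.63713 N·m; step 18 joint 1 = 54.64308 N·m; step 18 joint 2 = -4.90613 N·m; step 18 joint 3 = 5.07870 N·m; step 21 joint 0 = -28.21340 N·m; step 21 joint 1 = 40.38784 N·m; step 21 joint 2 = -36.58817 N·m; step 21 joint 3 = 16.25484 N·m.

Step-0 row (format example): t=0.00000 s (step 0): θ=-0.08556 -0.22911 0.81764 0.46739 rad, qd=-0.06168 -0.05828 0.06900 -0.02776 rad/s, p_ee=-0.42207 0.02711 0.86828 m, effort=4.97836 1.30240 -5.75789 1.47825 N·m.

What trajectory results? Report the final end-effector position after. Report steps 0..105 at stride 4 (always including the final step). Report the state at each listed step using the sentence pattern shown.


t=0.06000 s (step 4): θ=-0.08799 -0.23133 0.82092 0.46718 rad, qd=-0.02326 -0.01836 0.03318 -0.00973 rad/s, p_ee=-0.42459 0.02719 0.86650 m, effort=4.74624 1.01440 -5.30187 1.28855 N·m.
t=0.12000 s (step 8): θ=-0.08884 -0.23205 0.82225 0.46725 rad, qd=-0.00656 -0.00498 0.00790 -0.00677 rad/s, p_ee=-0.42549 0.02722 0.86584 m, effort=4.62627 0.86822 -5.06121 1.18975 N·m.
t=0.18000 s (step 12): θ=-0.08898 -0.23220 0.82250 0.46744 rad, qd=0.00127 0.00153 -0.00345 -0.00494 rad/s, p_ee=-0.42563 0.02723 0.86573 m, effort=4.56622 0.79470 -4.93738 1.13866 N·m.
t=0.24000 s (step 16): θ=-0.08880 -0.23207 0.82231 0.46767 rad, qd=0.00464 0.00457 -0.00804 -0.00427 rad/s, p_ee=-0.42543 0.02722 0.86587 m, effort=4.53650 0.75857 -4.87419 1.11244 N·m.
t=0.30000 s (step 20): θ=-0.13410 -0.23456 0.81673 0.46733 rad, qd=-1.74237 -0.08361 -0.25970 -0.07162 rad/s, p_ee=-0.43196 0.05544 0.86204 m, effort=26.76051 -8.50852 -3.29475 -0.00332 N·m.
t=0.36000 s (step 24): θ=-0.20325 -0.20284 0.80157 0.46503 rad, qd=-0.71701 0.55732 -0.29961 -0.00368 rad/s, p_ee=-0.43048 0.11382 0.86003 m, effort=20.95181 -9.94029 1.49974 -1.90352 N·m.
t=0.42000 s (step 28): θ=-0.22850 -0.18428 0.78720 0.46511 rad, qd=-0.17514 0.13924 -0.15760 0.01400 rad/s, p_ee=-0.42420 0.13993 0.86182 m, effort=13.91448 -5.03827 -1.23092 -0.57742 N·m.
t=0.48000 s (step 32): θ=-0.22973 -0.18057 0.78177 0.46525 rad, qd=0.09986 -0.00117 -0.03078 0.00998 rad/s, p_ee=-0.42097 0.14331 0.86370 m, effort=9.98530 -2.45551 -2.70904 0.13542 N·m.
t=0.54000 s (step 36): θ=-0.21967 -0.18262 0.78172 0.46506 rad, qd=0.21658 -0.06579 0.02325 0.00216 rad/s, p_ee=-0.41943 0.13619 0.86555 m, effort=7.78082 -1.08085 -3.49824 0.51465 N·m.
t=0.60000 s (step 40): θ=-0.20540 -0.18770 0.78348 0.46472 rad, qd=0.25087 -0.09923 0.03775 0.00086 rad/s, p_ee=-0.41875 0.12484 0.86722 m, effort=6.53391 -0.33535 -3.92827 0.71871 N·m.
t=0.66000 s (step 44): θ=-0.19032 -0.19392 0.78575 0.46437 rad, qd=0.24814 -0.10646 0.04175 0.00068 rad/s, p_ee=-0.41852 0.11242 0.86856 m, effort=5.82027 0.07743 -4.17850 0.83430 N·m.
t=0.72000 s (step 48): θ=-0.17596 -0.20015 0.78812 0.46401 rad, qd=0.22877 -0.10082 0.04177 0.00090 rad/s, p_ee=-0.41855 0.10043 0.86952 m, effort=5.40333 0.31213 -4.33431 0.90358 N·m.
t=0.78000 s (step 52): θ=-0.16299 -0.20584 0.79043 0.46367 rad, qd=0.20317 -0.08987 0.04011 0.00127 rad/s, p_ee=-0.41873 0.08953 0.87016 m, effort=5.15205 0.44984 -4.43786 0.94768 N·m.
t=0.84000 s (step 56): θ=-0.15160 -0.21083 0.79262 0.46334 rad, qd=0.17658 -0.07748 0.03771 0.00166 rad/s, p_ee=-0.41898 0.07994 0.87053 m, effort=4.99416 0.53355 -4.51056 0.97735 N·m.
t=0.90000 s (step 60): θ=-0.14177 -0.21507 0.79465 0.46302 rad, qd=0.15150 -0.06549 0.03497 0.00203 rad/s, p_ee=-0.41929 0.07165 0.87071 m, effort=4.88985 0.58642 -4.56380 0.99831 N·m.
t=0.96000 s (step 64): θ=-0.13336 -0.21862 0.79652 0.46272 rad, qd=0.12896 -0.05462 0.03211 0.00239 rad/s, p_ee=-0.41960 0.06458 0.87075 m, effort=4.81713 0.62113 -4.60404 1.01369 N·m.
t=1.02000 s (step 68): θ=-0.12623 -0.22156 0.79820 0.46243 rad, qd=0.10926 -0.04513 0.02930 0.00272 rad/s, p_ee=-0.41992 0.05858 0.87070 m, effort=4.76376 0.64483 -4.63519 1.02534 N·m.
t=1.08000 s (step 72): θ=-0.12019 -0.22398 0.79972 0.46214 rad, qd=0.09231 -0.03704 0.02658 0.00304 rad/s, p_ee=-0.42022 0.05352 0.87060 m, effort=4.72286 0.66165 -4.65978 1.03442 N·m.
t=1.14000 s (step 76): θ=-0.11509 -0.22594 0.80108 0.46187 rad, qd=0.07786 -0.03027 0.02400 0.00335 rad/s, p_ee=-0.42051 0.04927 0.87046 m, effort=4.69042 0.67406 -4.67952 1.04165 N·m.
t=1.20000 s (step 80): θ=-0.11079 -0.22753 0.80229 0.46161 rad, qd=0.06559 -0.02471 0.02157 0.00365 rad/s, p_ee=-0.42076 0.04569 0.87031 m, effort=4.66405 0.68356 -4.69560 1.04753 N·m.
t=1.26000 s (step 84): θ=-0.10717 -0.22882 0.80335 0.46135 rad, qd=0.05520 -0.02018 0.01931 0.00395 rad/s, p_ee=-0.42100 0.04268 0.87016 m, effort=4.64226 0.69107 -4.70887 1.05240 N·m.
t=1.32000 s (step 88): θ=-0.10412 -0.22987 0.80428 0.46111 rad, qd=0.04643 -0.01649 0.01725 0.00425 rad/s, p_ee=-0.42120 0.04016 0.87002 m, effort=4.62404 0.69716 -4.71994 1.05648 N·m.
t=1.38000 s (step 92): θ=-0.10155 -0.23071 0.80509 0.46087 rad, qd=0.03906 -0.01348 0.01542 0.00453 rad/s, p_ee=-0.42139 0.03805 0.86988 m, effort=4.60867 0.70220 -4.72926 1.05995 N·m.
t=1.44000 s (step 96): θ=-0.09939 -0.23139 0.80579 0.46064 rad, qd=0.03288 -0.01098 0.01382 0.00478 rad/s, p_ee=-0.42155 0.03628 0.86975 m, effort=4.59559 0.70643 -4.73715 1.06293 N·m.
t=1.50000 s (step 100): θ=-0.09757 -0.23192 0.80640 0.46042 rad, qd=0.02771 -0.00888 0.01245 0.00502 rad/s, p_ee=-0.42170 0.03479 0.86964 m, effort=4.58438 0.71002 -4.74388 1.06549 N·m.
t=1.56000 s (step 104): θ=-0.09603 -0.23234 0.80694 0.46021 rad, qd=0.02340 -0.00710 0.01129 0.00523 rad/s, p_ee=-0.42182 0.03354 0.86953 m, effort=4.57471 0.71310 -4.74963 1.06771 N·m.
t=1.57500 s (step 105): θ=-0.09568 -0.23243 0.80706 0.46015 rad, qd=0.02244 -0.00670 0.01103 0.00527 rad/s, p_ee=-0.42185 0.03326 0.86951 m.
final p_ee position (m): -0.42185 0.03326 0.86951


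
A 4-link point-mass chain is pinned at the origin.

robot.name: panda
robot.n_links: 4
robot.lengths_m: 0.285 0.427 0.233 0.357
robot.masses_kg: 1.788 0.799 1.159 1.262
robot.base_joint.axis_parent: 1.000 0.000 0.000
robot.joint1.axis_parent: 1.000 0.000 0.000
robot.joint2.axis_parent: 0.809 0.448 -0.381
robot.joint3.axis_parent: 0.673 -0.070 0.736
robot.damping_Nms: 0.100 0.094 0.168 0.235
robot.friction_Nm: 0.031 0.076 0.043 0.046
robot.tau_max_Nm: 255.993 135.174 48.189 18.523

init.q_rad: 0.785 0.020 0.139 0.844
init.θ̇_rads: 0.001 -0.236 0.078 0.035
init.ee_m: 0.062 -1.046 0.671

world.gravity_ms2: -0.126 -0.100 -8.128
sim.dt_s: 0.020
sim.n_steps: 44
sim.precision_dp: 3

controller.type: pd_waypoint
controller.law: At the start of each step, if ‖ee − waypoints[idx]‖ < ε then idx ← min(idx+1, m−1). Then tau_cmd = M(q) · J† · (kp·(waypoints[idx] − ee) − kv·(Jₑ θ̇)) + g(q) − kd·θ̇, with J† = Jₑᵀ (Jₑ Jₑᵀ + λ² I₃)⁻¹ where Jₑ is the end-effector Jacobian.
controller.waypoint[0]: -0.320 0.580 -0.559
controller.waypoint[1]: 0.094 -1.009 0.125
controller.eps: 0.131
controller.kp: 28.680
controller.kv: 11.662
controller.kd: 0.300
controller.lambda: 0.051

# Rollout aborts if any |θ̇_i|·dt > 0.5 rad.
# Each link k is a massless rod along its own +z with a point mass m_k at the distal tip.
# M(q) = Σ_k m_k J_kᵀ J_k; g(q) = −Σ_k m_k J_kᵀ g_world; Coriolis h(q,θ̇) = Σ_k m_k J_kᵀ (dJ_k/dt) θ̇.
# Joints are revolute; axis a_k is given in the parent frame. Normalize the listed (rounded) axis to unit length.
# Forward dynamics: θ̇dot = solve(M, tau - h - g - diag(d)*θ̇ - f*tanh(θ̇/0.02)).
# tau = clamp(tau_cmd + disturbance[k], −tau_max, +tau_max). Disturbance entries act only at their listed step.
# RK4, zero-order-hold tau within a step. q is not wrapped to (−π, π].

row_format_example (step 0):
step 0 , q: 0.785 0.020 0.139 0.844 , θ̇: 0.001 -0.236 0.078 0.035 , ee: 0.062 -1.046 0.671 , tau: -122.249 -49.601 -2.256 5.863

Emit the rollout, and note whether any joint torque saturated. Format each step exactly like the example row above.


step 1 , q: 0.730 0.082 0.142 0.864 , θ̇: -5.400 6.352 0.385 1.666 , ee: 0.064 -1.039 0.669 , tau: -105.179 -42.979 -2.116 4.015
step 2 , q: 0.582 0.255 0.167 0.881 , θ̇: -9.284 10.694 2.033 -0.040 , ee: 0.069 -1.019 0.659 , tau: -71.447 -26.117 0.657 3.846
step 3 , q: 0.377 0.488 0.215 0.871 , θ̇: -11.067 12.344 2.729 -0.816 , ee: 0.073 -0.983 0.640 , tau: -34.405 -7.859 3.120 3.109
step 4 , q: 0.152 0.734 0.271 0.856 , θ̇: -11.384 12.096 2.860 -0.584 , ee: 0.078 -0.932 0.615 , tau: -12.007 2.831 3.789 1.920
step 5 , q: -0.075 0.968 0.329 0.847 , θ̇: -11.329 11.341 2.981 -0.296 , ee: 0.082 -0.872 0.584 , tau: -1.870 6.859 3.151 0.770
step 6 , q: -0.301 1.187 0.391 0.841 , θ̇: -11.334 10.580 3.238 -0.179 , ee: 0.086 -0.808 0.548 , tau: 1.536 6.932 1.872 -0.195
step 7 , q: -0.529 1.391 0.460 0.838 , θ̇: -11.502 9.851 3.686 -0.117 , ee: 0.090 -0.741 0.509 , tau: 1.777 4.341 0.198 -0.992
step 8 , q: -0.761 1.579 0.541 0.836 , θ̇: -11.790 9.004 4.453 0.016 , ee: 0.092 -0.675 0.467 , tau: 1.542 -1.074 -2.095 -1.667
step 9 , q: -0.999 1.747 0.642 0.840 , θ̇: -11.987 7.766 5.602 0.468 , ee: 0.093 -0.610 0.423 , tau: 3.658 -8.568 -5.213 -2.315
step 10 , q: -1.236 1.884 0.765 0.862 , θ̇: -11.733 6.011 6.665 1.822 , ee: 0.089 -0.546 0.378 , tau: 7.438 -12.277 -7.764 -3.135
step 11 , q: -1.464 1.985 0.904 0.917 , θ̇: -11.039 4.190 7.081 3.708 , ee: 0.080 -0.484 0.333 , tau: 9.066 -10.151 -8.639 -3.932
step 12 , q: -1.677 2.055 1.044 1.007 , θ̇: -10.282 2.775 6.938 5.150 , ee: 0.063 -0.424 0.290 , tau: 9.503 -6.636 -8.856 -4.349
step 13 , q: -1.876 2.100 1.180 1.118 , θ̇: -9.544 1.679 6.617 5.854 , ee: 0.041 -0.368 0.250 , tau: 10.227 -3.457 -8.962 -4.311
step 14 , q: -2.059 2.124 1.308 1.238 , θ̇: -8.748 0.724 6.268 5.982 , ee: 0.017 -0.315 0.214 , tau: 10.999 -0.710 -8.914 -3.952
step 15 , q: -2.225 2.129 1.430 1.356 , θ̇: -7.868 -0.167 5.913 5.711 , ee: -0.009 -0.265 0.180 , tau: 11.393 1.497 -8.672 -3.428
step 16 , q: -2.374 2.118 1.544 1.465 , θ̇: -6.936 -1.004 5.539 5.190 , ee: -0.033 -0.219 0.150 , tau: 11.314 3.058 -8.276 -2.872
step 17 , q: -2.503 2.090 1.651 1.563 , θ̇: -5.983 -1.798 5.143 4.539 , ee: -0.056 -0.176 0.121 , tau: 10.891 4.057 -7.794 -2.372
step 18 , q: -2.613 2.046 1.749 1.647 , θ̇: -5.043 -2.547 4.726 3.849 , ee: -0.078 -0.137 0.094 , tau: 10.249 4.612 -7.287 -1.975
step 19 , q: -2.705 1.988 1.840 1.718 , θ̇: -4.142 -3.255 4.296 3.181 , ee: -0.097 -0.100 0.069 , tau: 9.495 4.868 -6.797 -1.691
step 20 , q: -2.780 1.917 1.921 1.775 , θ̇: -3.297 -3.927 3.865 2.567 , ee: -0.114 -0.067 0.045 , tau: 8.713 4.969 -6.346 -1.507
step 21 , q: -2.838 1.832 1.994 1.821 , θ̇: -2.519 -4.568 3.445 2.026 , ee: -0.129 -0.036 0.021 , tau: 7.978 5.044 -5.936 -1.398
step 22 , q: -2.881 1.734 2.059 1.857 , θ̇: -1.810 -5.185 3.042 1.562 , ee: -0.143 -0.007 -0.001 , tau: 7.360 5.206 -5.559 -1.338
step 23 , q: -2.911 1.624 2.116 1.884 , θ̇: -1.167 -5.780 2.660 1.173 , ee: -0.155 0.021 -0.023 , tau: 6.910 5.527 -5.191 -1.299
step 24 , q: -2.928 1.503 2.166 1.904 , θ̇: -0.587 -6.354 2.303 0.852 , ee: -0.165 0.047 -0.044 , tau: 6.632 6.014 -4.802 -1.260
step 25 , q: -2.935 1.371 2.209 1.918 , θ̇: -0.065 -6.900 1.970 0.592 , ee: -0.175 0.073 -0.064 , tau: 6.480 6.606 -4.359 -1.205
step 26 , q: -2.931 1.228 2.245 1.928 , θ̇: 0.395 -7.408 1.661 0.384 , ee: -0.183 0.097 -0.083 , tau: 6.381 7.193 -3.828 -1.122
step 27 , q: -2.919 1.075 2.275 1.934 , θ̇: 0.793 -7.869 1.370 0.215 , ee: -0.190 0.122 -0.102 , tau: 6.296 7.691 -3.184 -1.002
step 28 , q: -2.900 0.913 2.300 1.937 , θ̇: 1.120 -8.262 1.091 0.068 , ee: -0.195 0.146 -0.120 , tau: 6.207 8.030 -2.413 -0.843
step 29 , q: -2.875 0.745 2.319 1.937 , θ̇: 1.362 -8.557 0.810 -0.066 , ee: -0.200 0.169 -0.137 , tau: 6.111 8.166 -1.510 -0.656
step 30 , q: -2.846 0.572 2.332 1.934 , θ̇: 1.489 -8.691 0.505 -0.220 , ee: -0.204 0.192 -0.153 , tau: 5.927 8.043 -0.475 -0.440
step 31 , q: -2.816 0.399 2.339 1.928 , θ̇: 1.450 -8.562 0.155 -0.450 , ee: -0.207 0.215 -0.169 , tau: 5.811 7.774 0.668 -0.177
step 32 , q: -2.789 0.232 2.338 1.916 , θ̇: 1.201 -8.059 -0.250 -0.780 , ee: -0.209 0.237 -0.184 , tau: 6.723 7.885 1.829 0.127
step 33 , q: -2.769 0.079 2.329 1.897 , θ̇: 0.765 -7.151 -0.679 -1.182 , ee: -0.209 0.260 -0.199 , tau: 9.525 8.842 2.939 0.460
step 34 , q: -2.758 -0.054 2.312 1.869 , θ̇: 0.268 -5.988 -1.049 -1.570 , ee: -0.209 0.281 -0.216 , tau: 13.819 10.496 3.966 0.798
step 35 , q: -2.757 -0.162 2.289 1.835 , θ̇: -0.138 -4.820 -1.285 -1.861 , ee: -0.208 0.302 -0.235 , tau: 18.143 12.186 4.895 1.122
step 36 , q: -2.762 -0.249 2.262 1.796 , θ̇: -0.377 -3.824 -1.373 -2.030 , ee: -0.207 0.321 -0.256 , tau: 21.302 13.362 5.698 1.414
step 37 , q: -2.770 -0.318 2.235 1.755 , θ̇: -0.470 -3.035 -1.347 -2.103 , ee: -0.205 0.338 -0.278 , tau: 22.961 13.857 6.334 1.664
step 38 , q: -2.779 -0.372 2.209 1.713 , θ̇: -0.458 -2.437 -1.245 -2.109 , ee: -0.203 0.353 -0.301 , tau: 23.346 13.765 6.779 1.866
step 39 , q: -2.788 -0.417 2.186 1.672 , θ̇: -0.385 -1.993 -1.103 -2.073 , ee: -0.201 0.365 -0.322 , tau: 22.834 13.257 7.039 2.015
step 40 , q: -2.794 -0.453 2.165 1.631 , θ̇: -0.281 -1.665 -0.944 -2.011 , ee: -0.199 0.376 -0.343 , tau: 21.775 12.494 7.142 2.114
step 41 , q: -2.799 -0.484 2.148 1.591 , θ̇: -0.167 -1.424 -0.784 -1.936 , ee: -0.198 0.385 -0.361 , tau: 20.433 11.601 7.126 2.172
step 42 , q: -2.801 -0.511 2.134 1.554 , θ̇: -0.055 -1.246 -0.631 -1.854 , ee: -0.197 0.394 -0.378 , tau: 18.990 10.667 7.028 2.196
step 43 , q: -2.801 -0.535 2.123 1.517 , θ̇: 0.045 -1.108 -0.492 -1.773 , ee: -0.197 0.401 -0.393 , tau: 17.567 9.750 6.880 2.196
step 44 , q: -2.799 -0.556 2.114 1.483 , θ̇: 0.132 -1.000 -0.368 -1.696 , ee: -0.196 0.408 -0.407
any joint saturated: no


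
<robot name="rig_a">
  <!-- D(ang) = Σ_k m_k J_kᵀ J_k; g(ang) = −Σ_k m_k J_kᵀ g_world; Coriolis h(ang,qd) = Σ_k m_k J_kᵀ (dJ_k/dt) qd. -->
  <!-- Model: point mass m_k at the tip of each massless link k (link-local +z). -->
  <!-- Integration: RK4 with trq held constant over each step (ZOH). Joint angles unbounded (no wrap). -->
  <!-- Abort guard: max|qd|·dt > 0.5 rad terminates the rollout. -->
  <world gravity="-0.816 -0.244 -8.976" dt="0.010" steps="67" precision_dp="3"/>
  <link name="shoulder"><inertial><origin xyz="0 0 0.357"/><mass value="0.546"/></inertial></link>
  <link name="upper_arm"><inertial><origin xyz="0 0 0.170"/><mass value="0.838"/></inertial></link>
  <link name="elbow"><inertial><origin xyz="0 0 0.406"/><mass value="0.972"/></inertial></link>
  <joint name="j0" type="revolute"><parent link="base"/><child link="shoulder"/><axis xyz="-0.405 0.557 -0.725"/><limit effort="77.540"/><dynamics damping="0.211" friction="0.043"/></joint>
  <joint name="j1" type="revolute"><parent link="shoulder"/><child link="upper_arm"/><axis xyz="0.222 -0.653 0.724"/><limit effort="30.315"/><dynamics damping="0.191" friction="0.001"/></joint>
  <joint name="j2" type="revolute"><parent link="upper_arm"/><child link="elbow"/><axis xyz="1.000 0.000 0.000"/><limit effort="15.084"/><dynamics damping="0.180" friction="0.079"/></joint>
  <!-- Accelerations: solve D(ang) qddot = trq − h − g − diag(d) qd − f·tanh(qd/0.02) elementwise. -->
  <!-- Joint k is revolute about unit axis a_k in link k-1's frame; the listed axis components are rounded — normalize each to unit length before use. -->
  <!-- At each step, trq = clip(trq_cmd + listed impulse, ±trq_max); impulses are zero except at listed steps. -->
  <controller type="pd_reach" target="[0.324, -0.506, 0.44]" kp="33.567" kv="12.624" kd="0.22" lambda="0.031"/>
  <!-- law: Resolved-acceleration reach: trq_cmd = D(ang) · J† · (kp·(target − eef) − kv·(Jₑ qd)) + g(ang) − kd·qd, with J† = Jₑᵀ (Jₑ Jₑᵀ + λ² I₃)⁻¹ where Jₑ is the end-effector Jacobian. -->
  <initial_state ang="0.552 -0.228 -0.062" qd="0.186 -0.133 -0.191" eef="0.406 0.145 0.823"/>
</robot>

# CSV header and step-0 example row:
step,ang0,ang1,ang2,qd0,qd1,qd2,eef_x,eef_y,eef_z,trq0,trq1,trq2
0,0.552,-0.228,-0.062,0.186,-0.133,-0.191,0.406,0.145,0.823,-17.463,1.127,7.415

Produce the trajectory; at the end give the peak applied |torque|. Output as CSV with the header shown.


step,ang0,ang1,ang2,qd0,qd1,qd2,eef_x,eef_y,eef_z,trq0,trq1,trq2
1,0.547,-0.240,-0.066,-1.241,-2.203,-0.532,0.408,0.144,0.822,-16.431,1.751,6.683
2,0.529,-0.270,-0.072,-2.355,-3.737,-0.790,0.409,0.142,0.820,-15.143,2.005,5.987
3,0.501,-0.313,-0.081,-3.211,-4.830,-0.986,0.410,0.138,0.819,-13.430,1.962,5.341
4,0.465,-0.365,-0.092,-3.837,-5.550,-1.116,0.411,0.133,0.816,-11.403,1.722,4.748
5,0.425,-0.422,-0.103,-4.256,-5.963,-1.173,0.410,0.127,0.814,-9.315,1.393,4.208
6,0.381,-0.483,-0.115,-4.504,-6.145,-1.160,0.409,0.120,0.812,-7.386,1.059,3.722
7,0.335,-0.544,-0.126,-4.621,-6.166,-1.090,0.407,0.112,0.809,-5.732,0.774,3.291
8,0.289,-0.606,-0.136,-4.645,-6.088,-0.980,0.405,0.103,0.806,-4.382,0.557,2.913
9,0.243,-0.666,-0.146,-4.608,-5.953,-0.847,0.402,0.094,0.802,-3.312,0.414,2.586
10,0.197,-0.725,-0.153,-4.532,-5.789,-0.702,0.399,0.085,0.799,-2.479,0.336,2.304
11,0.152,-0.782,-0.160,-4.432,-5.615,-0.554,0.396,0.075,0.795,-1.840,0.315,2.064
12,0.109,-0.837,-0.164,-4.319,-5.440,-0.410,0.393,0.065,0.792,-1.353,0.339,1.860
13,0.066,-0.890,-0.168,-4.200,-5.270,-0.273,0.390,0.055,0.788,-0.984,0.399,1.688
14,0.025,-0.942,-0.170,-4.079,-5.108,-0.145,0.387,0.045,0.784,-0.706,0.486,1.544
15,-0.015,-0.992,-0.171,-3.960,-4.955,-0.027,0.384,0.034,0.780,-0.498,0.593,1.423
16,-0.054,-1.041,-0.170,-3.849,-4.813,0.069,0.380,0.024,0.776,-0.341,0.714,1.341
17,-0.092,-1.089,-0.169,-3.741,-4.680,0.154,0.378,0.013,0.772,-0.224,0.844,1.279
18,-0.129,-1.135,-0.167,-3.636,-4.553,0.232,0.375,0.002,0.768,-0.137,0.979,1.229
19,-0.165,-1.180,-0.165,-3.535,-4.433,0.302,0.372,-0.008,0.763,-0.073,1.116,1.190
20,-0.200,-1.223,-0.161,-3.437,-4.319,0.366,0.370,-0.019,0.759,-0.026,1.253,1.159
21,-0.234,-1.266,-0.157,-3.342,-4.210,0.423,0.367,-0.029,0.754,0.010,1.387,1.136
22,-0.267,-1.308,-0.153,-3.251,-4.106,0.474,0.365,-0.039,0.750,0.036,1.519,1.120
23,-0.299,-1.348,-0.148,-3.164,-4.008,0.519,0.363,-0.050,0.745,0.057,1.646,1.109
24,-0.330,-1.388,-0.143,-3.080,-3.913,0.559,0.361,-0.060,0.741,0.073,1.768,1.102
25,-0.360,-1.426,-0.137,-2.999,-3.823,0.595,0.359,-0.070,0.736,0.087,1.884,1.100
26,-0.390,-1.464,-0.131,-2.922,-3.736,0.625,0.357,-0.080,0.731,0.099,1.994,1.101
27,-0.419,-1.501,-0.124,-2.848,-3.652,0.652,0.356,-0.089,0.726,0.110,2.099,1.105
28,-0.447,-1.537,-0.118,-2.777,-3.571,0.676,0.354,-0.099,0.722,0.121,2.197,1.111
29,-0.474,-1.573,-0.111,-2.709,-3.494,0.695,0.353,-0.108,0.717,0.132,2.288,1.119
30,-0.501,-1.607,-0.104,-2.644,-3.418,0.712,0.352,-0.118,0.712,0.144,2.374,1.129
31,-0.527,-1.641,-0.097,-2.582,-3.346,0.726,0.351,-0.127,0.707,0.157,2.453,1.140
32,-0.553,-1.674,-0.089,-2.522,-3.275,0.737,0.350,-0.136,0.703,0.170,2.526,1.152
33,-0.578,-1.706,-0.082,-2.465,-3.207,0.747,0.349,-0.144,0.698,0.183,2.594,1.165
34,-0.602,-1.738,-0.074,-2.410,-3.141,0.754,0.348,-0.153,0.693,0.198,2.656,1.179
35,-0.626,-1.769,-0.067,-2.358,-3.076,0.759,0.347,-0.161,0.688,0.213,2.713,1.193
36,-0.649,-1.800,-0.059,-2.308,-3.014,0.762,0.346,-0.170,0.684,0.228,2.765,1.207
37,-0.672,-1.830,-0.052,-2.261,-2.953,0.764,0.346,-0.178,0.679,0.244,2.812,1.222
38,-0.694,-1.859,-0.044,-2.216,-2.894,0.765,0.345,-0.185,0.675,0.261,2.854,1.237
39,-0.716,-1.887,-0.036,-2.173,-2.837,0.764,0.345,-0.193,0.670,0.278,2.892,1.252
40,-0.738,-1.916,-0.029,-2.132,-2.781,0.763,0.344,-0.201,0.666,0.295,2.926,1.267
41,-0.759,-1.943,-0.021,-2.094,-2.726,0.760,0.344,-0.208,0.661,0.312,2.957,1.281
42,-0.780,-1.970,-0.013,-2.058,-2.674,0.757,0.343,-0.215,0.657,0.328,2.983,1.296
43,-0.800,-1.997,-0.006,-2.024,-2.622,0.753,0.343,-0.222,0.652,0.345,3.007,1.309
44,-0.820,-2.023,0.002,-1.992,-2.572,0.748,0.343,-0.229,0.648,0.362,3.027,1.323
45,-0.840,-2.048,0.009,-1.963,-2.523,0.742,0.342,-0.236,0.644,0.378,3.044,1.336
46,-0.860,-2.073,0.017,-1.935,-2.475,0.737,0.342,-0.242,0.640,0.394,3.058,1.349
47,-0.879,-2.097,0.024,-1.910,-2.429,0.731,0.342,-0.248,0.636,0.410,3.070,1.361
48,-0.898,-2.122,0.031,-1.887,-2.384,0.724,0.342,-0.255,0.632,0.425,3.079,1.372
49,-0.917,-2.145,0.038,-1.866,-2.340,0.718,0.342,-0.261,0.628,0.439,3.086,1.383
50,-0.935,-2.168,0.046,-1.848,-2.297,0.711,0.342,-0.267,0.624,0.453,3.091,1.393
51,-0.953,-2.191,0.053,-1.831,-2.255,0.705,0.342,-0.272,0.620,0.466,3.093,1.403
52,-0.972,-2.213,0.060,-1.817,-2.215,0.698,0.341,-0.278,0.616,0.478,3.094,1.412
53,-0.990,-2.235,0.067,-1.805,-2.175,0.692,0.341,-0.283,0.612,0.489,3.093,1.420
54,-1.008,-2.257,0.073,-1.796,-2.137,0.685,0.341,-0.289,0.609,0.500,3.091,1.427
55,-1.026,-2.278,0.080,-1.788,-2.100,0.679,0.341,-0.294,0.605,0.510,3.087,1.433
56,-1.044,-2.299,0.087,-1.783,-2.064,0.673,0.341,-0.299,0.602,0.519,3.081,1.438
57,-1.061,-2.319,0.094,-1.780,-2.029,0.668,0.341,-0.304,0.598,0.527,3.074,1.443
58,-1.079,-2.340,0.100,-1.779,-1.994,0.662,0.341,-0.309,0.595,0.535,3.066,1.446
59,-1.097,-2.359,0.107,-1.781,-1.961,0.658,0.342,-0.313,0.592,0.542,3.057,1.449
60,-1.115,-2.379,0.114,-1.785,-1.929,0.653,0.342,-0.318,0.588,0.549,3.046,1.450
61,-1.133,-2.398,0.120,-1.790,-1.898,0.650,0.342,-0.322,0.585,0.556,3.035,1.451
62,-1.151,-2.417,0.127,-1.798,-1.867,0.647,0.342,-0.327,0.582,0.563,3.024,1.450
63,-1.169,-2.435,0.133,-1.806,-1.838,0.644,0.342,-0.331,0.579,0.571,3.011,1.448
64,-1.187,-2.453,0.139,-1.817,-1.809,0.642,0.342,-0.335,0.576,0.580,2.998,1.445
65,-1.205,-2.471,0.146,-1.828,-1.781,0.641,0.342,-0.339,0.573,0.590,2.986,1.441
66,-1.223,-2.489,0.152,-1.839,-1.753,0.641,0.342,-0.343,0.571,0.603,2.973,1.436
67,-1.242,-2.507,0.159,-1.850,-1.726,0.641,0.343,-0.347,0.568,,,
# max |trq| (N·m): 17.463
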